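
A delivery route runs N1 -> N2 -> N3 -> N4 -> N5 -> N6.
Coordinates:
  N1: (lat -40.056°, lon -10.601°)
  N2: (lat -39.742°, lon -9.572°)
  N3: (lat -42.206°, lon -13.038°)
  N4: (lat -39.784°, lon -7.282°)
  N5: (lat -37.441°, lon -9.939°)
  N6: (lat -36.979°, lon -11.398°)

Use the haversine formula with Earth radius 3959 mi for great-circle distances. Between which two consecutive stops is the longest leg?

Leg distances:
N1→N2: 58.7 mi
N2→N3: 248.3 mi
N3→N4: 343.6 mi
N4→N5: 216.3 mi
N5→N6: 86.4 mi
The longest leg is N3–N4 at 343.6 mi.

N3–N4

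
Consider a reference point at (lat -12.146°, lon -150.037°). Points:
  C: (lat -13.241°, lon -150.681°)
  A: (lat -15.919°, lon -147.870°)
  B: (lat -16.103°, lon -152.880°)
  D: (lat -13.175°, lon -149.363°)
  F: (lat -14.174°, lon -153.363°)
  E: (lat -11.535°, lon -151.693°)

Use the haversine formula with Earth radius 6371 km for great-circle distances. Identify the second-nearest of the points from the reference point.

C

Distance to each, sorted:
D: 135.8 km
C: 140.4 km
E: 192.6 km
F: 424.9 km
A: 480.2 km
B: 536.2 km
The second-nearest is C at 140.4 km.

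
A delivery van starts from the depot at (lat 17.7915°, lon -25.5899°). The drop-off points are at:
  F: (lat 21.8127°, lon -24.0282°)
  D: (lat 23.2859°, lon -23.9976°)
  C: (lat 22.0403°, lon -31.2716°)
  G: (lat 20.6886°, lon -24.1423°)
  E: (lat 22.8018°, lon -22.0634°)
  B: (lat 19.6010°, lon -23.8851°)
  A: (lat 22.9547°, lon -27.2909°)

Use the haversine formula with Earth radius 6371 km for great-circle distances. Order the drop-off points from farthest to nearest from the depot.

C, E, D, A, F, G, B

Computing each great-circle distance from (lat 17.7915°, lon -25.5899°):
C (lat 22.0403°, lon -31.2716°): 758.8 km
E (lat 22.8018°, lon -22.0634°): 667.5 km
D (lat 23.2859°, lon -23.9976°): 633.0 km
A (lat 22.9547°, lon -27.2909°): 600.9 km
F (lat 21.8127°, lon -24.0282°): 476.0 km
G (lat 20.6886°, lon -24.1423°): 356.2 km
B (lat 19.6010°, lon -23.8851°): 269.7 km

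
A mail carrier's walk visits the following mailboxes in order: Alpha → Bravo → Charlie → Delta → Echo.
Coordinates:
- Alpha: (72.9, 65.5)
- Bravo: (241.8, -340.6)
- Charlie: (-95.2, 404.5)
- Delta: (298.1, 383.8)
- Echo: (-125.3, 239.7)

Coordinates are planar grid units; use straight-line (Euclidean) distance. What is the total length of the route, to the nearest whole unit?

Leg distances:
Alpha→Bravo: 439.8  (cumulative 439.8)
Bravo→Charlie: 817.8  (cumulative 1257.6)
Charlie→Delta: 393.8  (cumulative 1651.4)
Delta→Echo: 447.2  (cumulative 2098.7)
Total route length ≈ 2099.

2099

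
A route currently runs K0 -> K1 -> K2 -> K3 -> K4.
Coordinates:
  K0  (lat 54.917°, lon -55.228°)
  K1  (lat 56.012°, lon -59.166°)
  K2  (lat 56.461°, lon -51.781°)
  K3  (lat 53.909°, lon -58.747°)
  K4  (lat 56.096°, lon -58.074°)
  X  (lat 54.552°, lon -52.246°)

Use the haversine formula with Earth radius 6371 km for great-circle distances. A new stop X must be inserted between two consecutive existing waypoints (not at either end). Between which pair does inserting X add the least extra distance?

Added distance for inserting X between each consecutive pair:
K0–K1: 386.3 km
K1–K2: 222.5 km
K2–K3: 117.6 km
K3–K4: 588.0 km
Smallest added distance is 117.6 km, inserting between K2 and K3.

between K2 and K3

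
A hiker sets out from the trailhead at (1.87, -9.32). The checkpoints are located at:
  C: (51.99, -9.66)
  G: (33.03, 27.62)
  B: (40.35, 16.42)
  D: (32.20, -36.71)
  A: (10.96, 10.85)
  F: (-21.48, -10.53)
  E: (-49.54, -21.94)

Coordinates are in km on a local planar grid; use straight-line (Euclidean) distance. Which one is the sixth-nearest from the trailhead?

Distance to each, sorted:
A: 22.1 km
F: 23.4 km
D: 40.9 km
B: 46.3 km
G: 48.3 km
C: 50.1 km
E: 52.9 km
The sixth-nearest is C at 50.1 km.

C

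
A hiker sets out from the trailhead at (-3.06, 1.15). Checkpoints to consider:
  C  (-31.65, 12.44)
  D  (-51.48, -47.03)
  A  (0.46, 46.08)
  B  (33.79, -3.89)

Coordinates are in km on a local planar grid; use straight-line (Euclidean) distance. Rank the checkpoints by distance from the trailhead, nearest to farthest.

C, B, A, D

Computing each straight-line distance from (-3.06, 1.15):
C (-31.65, 12.44): 30.7 km
B (33.79, -3.89): 37.2 km
A (0.46, 46.08): 45.1 km
D (-51.48, -47.03): 68.3 km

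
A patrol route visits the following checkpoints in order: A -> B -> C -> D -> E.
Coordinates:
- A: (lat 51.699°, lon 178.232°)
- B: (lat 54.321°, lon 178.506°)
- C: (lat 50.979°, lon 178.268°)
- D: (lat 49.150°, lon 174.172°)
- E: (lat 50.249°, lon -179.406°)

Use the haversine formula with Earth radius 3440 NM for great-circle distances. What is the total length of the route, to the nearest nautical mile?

Leg distances:
A→B: 157.7 NM  (cumulative 157.7 NM)
B→C: 200.8 NM  (cumulative 358.6 NM)
C→D: 192.3 NM  (cumulative 550.8 NM)
D→E: 257.9 NM  (cumulative 808.7 NM)
Total route length ≈ 809 NM.

809 NM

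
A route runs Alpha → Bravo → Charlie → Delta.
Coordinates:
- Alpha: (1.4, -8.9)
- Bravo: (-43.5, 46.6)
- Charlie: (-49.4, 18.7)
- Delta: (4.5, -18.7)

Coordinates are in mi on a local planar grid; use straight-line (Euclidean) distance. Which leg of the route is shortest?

Leg distances:
Alpha→Bravo: 71.4 mi
Bravo→Charlie: 28.5 mi
Charlie→Delta: 65.6 mi
The shortest leg is Bravo–Charlie at 28.5 mi.

Bravo–Charlie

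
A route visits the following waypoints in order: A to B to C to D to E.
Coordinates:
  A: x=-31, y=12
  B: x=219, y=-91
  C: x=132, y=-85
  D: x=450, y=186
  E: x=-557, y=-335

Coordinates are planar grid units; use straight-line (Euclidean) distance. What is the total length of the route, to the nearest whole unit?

Leg distances:
A→B: 270.4  (cumulative 270.4)
B→C: 87.2  (cumulative 357.6)
C→D: 417.8  (cumulative 775.4)
D→E: 1133.8  (cumulative 1909.2)
Total route length ≈ 1909.

1909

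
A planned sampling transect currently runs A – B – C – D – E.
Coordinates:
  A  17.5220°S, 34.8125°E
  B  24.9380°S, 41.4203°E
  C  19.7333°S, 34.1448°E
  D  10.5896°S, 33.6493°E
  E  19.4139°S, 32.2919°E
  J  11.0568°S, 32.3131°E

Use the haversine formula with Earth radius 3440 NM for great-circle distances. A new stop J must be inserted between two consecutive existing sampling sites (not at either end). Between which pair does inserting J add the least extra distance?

Added distance for inserting J between each consecutive pair:
A–B: 817.4 NM
B–C: 1002.4 NM
C–D: 65.5 NM
D–E: 49.8 NM
Smallest added distance is 49.8 NM, inserting between D and E.

between D and E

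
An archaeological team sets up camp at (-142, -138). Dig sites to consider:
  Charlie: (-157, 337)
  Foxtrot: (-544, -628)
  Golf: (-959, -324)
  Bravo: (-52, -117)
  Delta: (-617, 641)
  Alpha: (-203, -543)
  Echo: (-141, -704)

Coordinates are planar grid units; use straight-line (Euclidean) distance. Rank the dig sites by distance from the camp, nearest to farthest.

Computing each straight-line distance from (-142, -138):
Bravo (-52, -117): 92.4
Alpha (-203, -543): 409.6
Charlie (-157, 337): 475.2
Echo (-141, -704): 566.0
Foxtrot (-544, -628): 633.8
Golf (-959, -324): 837.9
Delta (-617, 641): 912.4

Bravo, Alpha, Charlie, Echo, Foxtrot, Golf, Delta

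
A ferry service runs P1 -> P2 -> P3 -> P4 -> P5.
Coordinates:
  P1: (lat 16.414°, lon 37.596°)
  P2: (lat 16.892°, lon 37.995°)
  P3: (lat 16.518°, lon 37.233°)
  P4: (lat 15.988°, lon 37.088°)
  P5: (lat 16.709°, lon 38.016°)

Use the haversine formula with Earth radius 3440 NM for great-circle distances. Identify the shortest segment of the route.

Leg distances:
P1→P2: 36.7 NM
P2→P3: 49.2 NM
P3→P4: 32.9 NM
P4→P5: 68.8 NM
The shortest leg is P3–P4 at 32.9 NM.

P3–P4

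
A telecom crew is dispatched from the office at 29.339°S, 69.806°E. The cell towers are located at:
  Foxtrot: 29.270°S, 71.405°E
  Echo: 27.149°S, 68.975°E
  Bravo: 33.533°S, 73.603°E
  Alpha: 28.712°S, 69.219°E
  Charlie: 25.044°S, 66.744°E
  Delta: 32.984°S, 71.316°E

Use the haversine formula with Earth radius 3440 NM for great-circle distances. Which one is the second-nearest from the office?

Distances from the office (29.339°S, 69.806°E):
Alpha: 48.6 NM
Foxtrot: 83.8 NM
Echo: 138.6 NM
Delta: 232.2 NM
Charlie: 305.3 NM
Bravo: 318.1 NM
The second-nearest is Foxtrot at 83.8 NM.

Foxtrot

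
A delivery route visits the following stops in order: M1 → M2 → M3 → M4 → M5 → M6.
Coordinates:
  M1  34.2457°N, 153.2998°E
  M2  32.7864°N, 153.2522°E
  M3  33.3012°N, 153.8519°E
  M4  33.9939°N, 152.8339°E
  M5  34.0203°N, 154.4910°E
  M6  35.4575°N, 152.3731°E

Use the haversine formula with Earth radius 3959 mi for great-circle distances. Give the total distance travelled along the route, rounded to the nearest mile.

477 mi

Leg distances:
M1→M2: 100.9 mi  (cumulative 100.9 mi)
M2→M3: 49.7 mi  (cumulative 150.6 mi)
M3→M4: 75.6 mi  (cumulative 226.2 mi)
M4→M5: 94.9 mi  (cumulative 321.2 mi)
M5→M6: 156.0 mi  (cumulative 477.1 mi)
Total route length ≈ 477 mi.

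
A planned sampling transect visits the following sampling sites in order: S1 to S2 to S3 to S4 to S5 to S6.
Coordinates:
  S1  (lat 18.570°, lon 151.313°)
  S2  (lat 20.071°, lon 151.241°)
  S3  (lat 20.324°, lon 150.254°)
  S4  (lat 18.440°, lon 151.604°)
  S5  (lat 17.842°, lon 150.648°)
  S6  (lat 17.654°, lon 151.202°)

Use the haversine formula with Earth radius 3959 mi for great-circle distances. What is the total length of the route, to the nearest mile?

Leg distances:
S1→S2: 103.8 mi  (cumulative 103.8 mi)
S2→S3: 66.3 mi  (cumulative 170.2 mi)
S3→S4: 157.1 mi  (cumulative 327.3 mi)
S4→S5: 75.2 mi  (cumulative 402.5 mi)
S5→S6: 38.7 mi  (cumulative 441.2 mi)
Total route length ≈ 441 mi.

441 mi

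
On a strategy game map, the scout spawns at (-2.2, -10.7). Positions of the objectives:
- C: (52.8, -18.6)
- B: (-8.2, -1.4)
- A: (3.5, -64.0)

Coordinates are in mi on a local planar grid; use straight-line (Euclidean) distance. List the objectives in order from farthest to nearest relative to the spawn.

C, A, B

Distances from the spawn:
C (52.8, -18.6): 55.6 mi
A (3.5, -64.0): 53.6 mi
B (-8.2, -1.4): 11.1 mi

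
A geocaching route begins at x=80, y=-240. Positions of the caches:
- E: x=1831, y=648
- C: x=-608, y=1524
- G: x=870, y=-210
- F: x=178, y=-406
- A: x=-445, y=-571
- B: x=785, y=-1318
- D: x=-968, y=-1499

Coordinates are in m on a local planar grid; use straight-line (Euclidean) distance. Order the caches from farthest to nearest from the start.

Computing each straight-line distance from x=80, y=-240:
E x=1831, y=648: 1963.3 m
C x=-608, y=1524: 1893.4 m
D x=-968, y=-1499: 1638.1 m
B x=785, y=-1318: 1288.1 m
G x=870, y=-210: 790.6 m
A x=-445, y=-571: 620.6 m
F x=178, y=-406: 192.8 m

E, C, D, B, G, A, F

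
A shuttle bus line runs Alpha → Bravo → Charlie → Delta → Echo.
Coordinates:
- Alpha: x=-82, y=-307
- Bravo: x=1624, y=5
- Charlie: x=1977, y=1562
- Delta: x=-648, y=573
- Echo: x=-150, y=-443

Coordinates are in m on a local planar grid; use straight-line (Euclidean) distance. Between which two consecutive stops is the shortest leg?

Leg distances:
Alpha→Bravo: 1734.3 m
Bravo→Charlie: 1596.5 m
Charlie→Delta: 2805.1 m
Delta→Echo: 1131.5 m
The shortest leg is Delta–Echo at 1131.5 m.

Delta–Echo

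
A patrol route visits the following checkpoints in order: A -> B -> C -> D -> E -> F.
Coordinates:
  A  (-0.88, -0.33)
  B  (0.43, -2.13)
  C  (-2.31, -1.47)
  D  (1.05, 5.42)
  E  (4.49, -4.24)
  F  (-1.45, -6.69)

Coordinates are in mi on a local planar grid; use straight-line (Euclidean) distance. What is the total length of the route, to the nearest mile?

29 mi

Leg distances:
A→B: 2.2 mi  (cumulative 2.2 mi)
B→C: 2.8 mi  (cumulative 5.0 mi)
C→D: 7.7 mi  (cumulative 12.7 mi)
D→E: 10.3 mi  (cumulative 23.0 mi)
E→F: 6.4 mi  (cumulative 29.4 mi)
Total route length ≈ 29 mi.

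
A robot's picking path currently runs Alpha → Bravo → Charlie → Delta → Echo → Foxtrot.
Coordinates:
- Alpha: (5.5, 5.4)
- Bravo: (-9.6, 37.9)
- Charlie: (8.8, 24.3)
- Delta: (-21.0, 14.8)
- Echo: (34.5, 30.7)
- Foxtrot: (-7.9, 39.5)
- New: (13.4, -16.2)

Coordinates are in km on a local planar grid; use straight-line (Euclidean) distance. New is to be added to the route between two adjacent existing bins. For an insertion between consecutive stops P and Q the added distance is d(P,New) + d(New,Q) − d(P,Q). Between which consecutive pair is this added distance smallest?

between Delta and Echo

Added distance for inserting New between each consecutive pair:
Alpha–Bravo: 45.9 km
Bravo–Charlie: 76.7 km
Charlie–Delta: 55.8 km
Delta–Echo: 40.0 km
Echo–Foxtrot: 67.8 km
Smallest added distance is 40.0 km, inserting between Delta and Echo.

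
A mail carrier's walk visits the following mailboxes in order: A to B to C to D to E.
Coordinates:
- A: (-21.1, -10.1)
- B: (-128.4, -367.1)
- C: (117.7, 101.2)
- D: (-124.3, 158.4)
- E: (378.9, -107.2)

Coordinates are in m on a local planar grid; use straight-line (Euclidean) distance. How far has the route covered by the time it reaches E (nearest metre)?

Leg distances:
A→B: 372.8 m  (cumulative 372.8 m)
B→C: 529.0 m  (cumulative 901.8 m)
C→D: 248.7 m  (cumulative 1150.5 m)
D→E: 569.0 m  (cumulative 1719.5 m)
Cumulative distance at E ≈ 1719 m.

1719 m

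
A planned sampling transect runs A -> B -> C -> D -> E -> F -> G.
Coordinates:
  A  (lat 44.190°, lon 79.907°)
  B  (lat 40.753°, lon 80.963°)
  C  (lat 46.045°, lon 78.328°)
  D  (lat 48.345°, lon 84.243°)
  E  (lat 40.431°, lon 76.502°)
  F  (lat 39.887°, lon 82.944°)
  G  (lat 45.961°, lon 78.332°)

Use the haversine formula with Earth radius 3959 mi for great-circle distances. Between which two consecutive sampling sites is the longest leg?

D–E

Leg distances:
A→B: 243.5 mi
B→C: 388.8 mi
C→D: 319.8 mi
D→E: 666.4 mi
E→F: 342.2 mi
F→G: 480.0 mi
The longest leg is D–E at 666.4 mi.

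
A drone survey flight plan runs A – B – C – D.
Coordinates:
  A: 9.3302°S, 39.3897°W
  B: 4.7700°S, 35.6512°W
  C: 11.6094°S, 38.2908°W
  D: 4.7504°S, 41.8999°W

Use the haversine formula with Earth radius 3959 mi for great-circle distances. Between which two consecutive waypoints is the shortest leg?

A–B

Leg distances:
A→B: 406.2 mi
B→C: 505.9 mi
C→D: 534.3 mi
The shortest leg is A–B at 406.2 mi.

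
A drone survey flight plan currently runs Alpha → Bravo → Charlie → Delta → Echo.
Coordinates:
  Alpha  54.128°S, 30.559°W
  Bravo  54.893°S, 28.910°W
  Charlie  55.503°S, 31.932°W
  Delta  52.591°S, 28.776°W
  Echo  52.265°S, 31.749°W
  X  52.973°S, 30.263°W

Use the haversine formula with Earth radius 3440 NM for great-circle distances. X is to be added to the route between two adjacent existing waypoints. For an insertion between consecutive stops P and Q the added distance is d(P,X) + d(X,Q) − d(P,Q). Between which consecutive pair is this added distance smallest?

between Charlie and Delta

Added distance for inserting X between each consecutive pair:
Alpha–Bravo: 121.4 NM
Bravo–Charlie: 177.8 NM
Charlie–Delta: 14.3 NM
Delta–Echo: 16.9 NM
Smallest added distance is 14.3 NM, inserting between Charlie and Delta.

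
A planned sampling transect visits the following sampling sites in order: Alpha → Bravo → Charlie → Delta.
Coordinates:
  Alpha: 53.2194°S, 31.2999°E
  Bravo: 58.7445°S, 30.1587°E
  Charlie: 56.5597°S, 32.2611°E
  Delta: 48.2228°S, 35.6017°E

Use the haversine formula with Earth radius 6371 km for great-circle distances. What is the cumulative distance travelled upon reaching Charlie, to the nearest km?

892 km

Leg distances:
Alpha→Bravo: 618.4 km  (cumulative 618.4 km)
Bravo→Charlie: 273.2 km  (cumulative 891.6 km)
Cumulative distance at Charlie ≈ 892 km.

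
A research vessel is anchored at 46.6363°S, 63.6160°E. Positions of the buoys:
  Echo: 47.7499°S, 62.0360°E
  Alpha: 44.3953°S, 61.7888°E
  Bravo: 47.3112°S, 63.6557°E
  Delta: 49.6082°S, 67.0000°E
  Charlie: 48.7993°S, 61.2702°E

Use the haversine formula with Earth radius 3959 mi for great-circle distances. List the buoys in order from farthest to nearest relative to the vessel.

Computing each great-circle distance from 46.6363°S, 63.6160°E:
Delta 49.6082°S, 67.0000°E: 257.9 mi
Charlie 48.7993°S, 61.2702°E: 185.0 mi
Alpha 44.3953°S, 61.7888°E: 178.3 mi
Echo 47.7499°S, 62.0360°E: 106.9 mi
Bravo 47.3112°S, 63.6557°E: 46.7 mi

Delta, Charlie, Alpha, Echo, Bravo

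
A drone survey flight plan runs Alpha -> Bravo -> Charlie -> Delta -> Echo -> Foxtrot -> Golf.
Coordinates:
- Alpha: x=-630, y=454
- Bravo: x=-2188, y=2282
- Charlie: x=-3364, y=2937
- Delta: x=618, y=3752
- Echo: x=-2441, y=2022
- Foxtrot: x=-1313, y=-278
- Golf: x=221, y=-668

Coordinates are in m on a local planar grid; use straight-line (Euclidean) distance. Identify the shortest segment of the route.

Bravo–Charlie

Leg distances:
Alpha→Bravo: 2401.9 m
Bravo→Charlie: 1346.1 m
Charlie→Delta: 4064.5 m
Delta→Echo: 3514.3 m
Echo→Foxtrot: 2561.7 m
Foxtrot→Golf: 1582.8 m
The shortest leg is Bravo–Charlie at 1346.1 m.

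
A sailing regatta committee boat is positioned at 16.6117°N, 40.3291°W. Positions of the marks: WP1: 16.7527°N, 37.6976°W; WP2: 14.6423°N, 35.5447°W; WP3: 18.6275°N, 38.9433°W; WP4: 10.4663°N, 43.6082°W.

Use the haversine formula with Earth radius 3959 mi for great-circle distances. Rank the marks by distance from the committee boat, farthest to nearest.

Distance from the committee boat at 16.6117°N, 40.3291°W to each:
WP4 10.4663°N, 43.6082°W: 478.3 mi
WP2 14.6423°N, 35.5447°W: 346.2 mi
WP1 16.7527°N, 37.6976°W: 174.4 mi
WP3 18.6275°N, 38.9433°W: 166.5 mi

WP4, WP2, WP1, WP3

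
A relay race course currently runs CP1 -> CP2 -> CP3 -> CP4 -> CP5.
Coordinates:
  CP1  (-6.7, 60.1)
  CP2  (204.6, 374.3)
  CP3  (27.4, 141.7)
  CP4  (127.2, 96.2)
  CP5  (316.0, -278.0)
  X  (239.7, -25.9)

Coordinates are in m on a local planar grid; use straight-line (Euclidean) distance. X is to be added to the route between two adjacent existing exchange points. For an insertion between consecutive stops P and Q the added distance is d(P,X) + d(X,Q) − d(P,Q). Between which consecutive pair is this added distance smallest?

Added distance for inserting X between each consecutive pair:
CP1–CP2: 284.1 m
CP2–CP3: 379.8 m
CP3–CP4: 326.8 m
CP4–CP5: 10.3 m
Smallest added distance is 10.3 m, inserting between CP4 and CP5.

between CP4 and CP5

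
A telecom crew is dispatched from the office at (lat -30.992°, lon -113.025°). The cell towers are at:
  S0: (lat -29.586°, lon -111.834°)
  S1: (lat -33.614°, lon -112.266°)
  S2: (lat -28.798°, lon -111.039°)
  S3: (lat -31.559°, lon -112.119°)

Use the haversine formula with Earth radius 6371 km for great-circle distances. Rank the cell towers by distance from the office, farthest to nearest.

S2, S1, S0, S3

Distance from the office at (lat -30.992°, lon -113.025°) to each:
S2 (lat -28.798°, lon -111.039°): 310.1 km
S1 (lat -33.614°, lon -112.266°): 300.1 km
S0 (lat -29.586°, lon -111.834°): 193.7 km
S3 (lat -31.559°, lon -112.119°): 106.7 km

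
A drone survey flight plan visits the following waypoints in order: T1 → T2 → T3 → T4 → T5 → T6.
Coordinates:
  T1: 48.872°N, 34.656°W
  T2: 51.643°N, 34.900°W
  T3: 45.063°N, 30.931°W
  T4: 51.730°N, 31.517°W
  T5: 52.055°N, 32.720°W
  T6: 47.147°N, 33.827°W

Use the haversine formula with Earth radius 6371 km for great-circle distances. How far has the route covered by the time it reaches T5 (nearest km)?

1929 km

Leg distances:
T1→T2: 308.6 km  (cumulative 308.6 km)
T2→T3: 788.0 km  (cumulative 1096.6 km)
T3→T4: 742.6 km  (cumulative 1839.2 km)
T4→T5: 90.1 km  (cumulative 1929.3 km)
Cumulative distance at T5 ≈ 1929 km.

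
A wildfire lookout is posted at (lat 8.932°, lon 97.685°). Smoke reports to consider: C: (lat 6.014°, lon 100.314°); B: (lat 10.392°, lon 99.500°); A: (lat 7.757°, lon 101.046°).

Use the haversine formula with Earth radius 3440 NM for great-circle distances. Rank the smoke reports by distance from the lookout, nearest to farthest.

Distance from the lookout at (lat 8.932°, lon 97.685°) to each:
B (lat 10.392°, lon 99.500°): 138.6 NM
A (lat 7.757°, lon 101.046°): 211.7 NM
C (lat 6.014°, lon 100.314°): 234.9 NM

B, A, C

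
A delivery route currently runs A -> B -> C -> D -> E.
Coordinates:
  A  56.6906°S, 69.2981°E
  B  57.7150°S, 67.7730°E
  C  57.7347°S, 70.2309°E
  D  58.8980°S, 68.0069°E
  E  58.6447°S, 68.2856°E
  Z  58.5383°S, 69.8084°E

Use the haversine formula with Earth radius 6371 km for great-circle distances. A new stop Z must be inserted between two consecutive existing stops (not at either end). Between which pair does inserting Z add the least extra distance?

Added distance for inserting Z between each consecutive pair:
A–B: 211.9 km
B–C: 97.3 km
C–D: 20.9 km
D–E: 168.0 km
Smallest added distance is 20.9 km, inserting between C and D.

between C and D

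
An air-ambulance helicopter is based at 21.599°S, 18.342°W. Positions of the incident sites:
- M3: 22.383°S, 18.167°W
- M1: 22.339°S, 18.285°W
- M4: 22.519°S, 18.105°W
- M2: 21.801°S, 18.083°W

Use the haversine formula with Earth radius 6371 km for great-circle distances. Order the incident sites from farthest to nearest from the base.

Computing each great-circle distance from 21.599°S, 18.342°W:
M4 22.519°S, 18.105°W: 105.2 km
M3 22.383°S, 18.167°W: 89.0 km
M1 22.339°S, 18.285°W: 82.5 km
M2 21.801°S, 18.083°W: 34.9 km

M4, M3, M1, M2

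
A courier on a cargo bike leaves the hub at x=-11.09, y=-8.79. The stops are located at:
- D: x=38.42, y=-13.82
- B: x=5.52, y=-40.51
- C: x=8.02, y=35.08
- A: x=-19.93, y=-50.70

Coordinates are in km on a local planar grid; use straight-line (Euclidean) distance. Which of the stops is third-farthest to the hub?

A

Distances from the hub (x=-11.09, y=-8.79):
D: 49.8 km
C: 47.9 km
A: 42.8 km
B: 35.8 km
The third-farthest is A at 42.8 km.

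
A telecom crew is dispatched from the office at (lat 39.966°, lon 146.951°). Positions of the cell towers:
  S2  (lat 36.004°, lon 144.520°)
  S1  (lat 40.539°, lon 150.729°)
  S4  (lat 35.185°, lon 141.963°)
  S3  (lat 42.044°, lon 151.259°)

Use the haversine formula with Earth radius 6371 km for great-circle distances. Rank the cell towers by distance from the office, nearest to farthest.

Computing each great-circle distance from (lat 39.966°, lon 146.951°):
S1 (lat 40.539°, lon 150.729°): 326.9 km
S3 (lat 42.044°, lon 151.259°): 429.0 km
S2 (lat 36.004°, lon 144.520°): 489.3 km
S4 (lat 35.185°, lon 141.963°): 689.6 km

S1, S3, S2, S4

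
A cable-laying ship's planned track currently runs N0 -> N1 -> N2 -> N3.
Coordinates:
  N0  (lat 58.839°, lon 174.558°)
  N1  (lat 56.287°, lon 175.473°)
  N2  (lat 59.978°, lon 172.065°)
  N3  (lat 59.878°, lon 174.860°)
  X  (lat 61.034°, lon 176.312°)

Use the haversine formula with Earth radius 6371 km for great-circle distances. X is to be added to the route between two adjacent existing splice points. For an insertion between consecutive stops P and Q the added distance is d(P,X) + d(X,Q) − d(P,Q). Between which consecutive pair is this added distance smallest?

Added distance for inserting X between each consecutive pair:
N0–N1: 504.0 km
N1–N2: 334.0 km
N2–N3: 255.5 km
Smallest added distance is 255.5 km, inserting between N2 and N3.

between N2 and N3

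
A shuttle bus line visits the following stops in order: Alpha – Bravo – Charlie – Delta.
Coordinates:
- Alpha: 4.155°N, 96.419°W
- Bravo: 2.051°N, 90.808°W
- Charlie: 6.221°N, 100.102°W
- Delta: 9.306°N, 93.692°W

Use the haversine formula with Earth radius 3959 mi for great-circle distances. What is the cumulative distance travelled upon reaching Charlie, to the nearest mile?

1116 mi

Leg distances:
Alpha→Bravo: 413.5 mi  (cumulative 413.5 mi)
Bravo→Charlie: 702.2 mi  (cumulative 1115.7 mi)
Cumulative distance at Charlie ≈ 1116 mi.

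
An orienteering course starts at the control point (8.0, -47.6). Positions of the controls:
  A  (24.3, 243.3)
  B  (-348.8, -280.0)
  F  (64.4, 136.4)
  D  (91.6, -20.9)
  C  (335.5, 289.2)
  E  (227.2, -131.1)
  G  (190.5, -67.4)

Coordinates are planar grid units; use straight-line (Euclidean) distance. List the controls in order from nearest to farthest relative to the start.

D, G, F, E, A, B, C

Distance from the start at (8.0, -47.6) to each:
D (91.6, -20.9): 87.8
G (190.5, -67.4): 183.6
F (64.4, 136.4): 192.4
E (227.2, -131.1): 234.6
A (24.3, 243.3): 291.4
B (-348.8, -280.0): 425.8
C (335.5, 289.2): 469.8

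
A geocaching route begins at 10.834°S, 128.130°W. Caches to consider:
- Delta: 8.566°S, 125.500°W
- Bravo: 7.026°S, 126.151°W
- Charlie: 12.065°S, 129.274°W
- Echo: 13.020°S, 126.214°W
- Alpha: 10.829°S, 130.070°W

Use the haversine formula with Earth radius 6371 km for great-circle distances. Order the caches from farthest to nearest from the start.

Bravo, Delta, Echo, Alpha, Charlie

Distance from the start at 10.834°S, 128.130°W to each:
Bravo 7.026°S, 126.151°W: 476.0 km
Delta 8.566°S, 125.500°W: 383.0 km
Echo 13.020°S, 126.214°W: 320.2 km
Alpha 10.829°S, 130.070°W: 211.9 km
Charlie 12.065°S, 129.274°W: 185.1 km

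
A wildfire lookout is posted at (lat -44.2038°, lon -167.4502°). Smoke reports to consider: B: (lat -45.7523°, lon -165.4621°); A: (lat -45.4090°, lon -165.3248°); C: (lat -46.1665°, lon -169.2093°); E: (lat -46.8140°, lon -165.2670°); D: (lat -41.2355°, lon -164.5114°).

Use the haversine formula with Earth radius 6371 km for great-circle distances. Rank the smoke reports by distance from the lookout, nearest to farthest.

A, B, C, E, D

Distances from the lookout:
A (lat -45.4090°, lon -165.3248°): 214.6 km
B (lat -45.7523°, lon -165.4621°): 232.6 km
C (lat -46.1665°, lon -169.2093°): 258.1 km
E (lat -46.8140°, lon -165.2670°): 336.4 km
D (lat -41.2355°, lon -164.5114°): 408.1 km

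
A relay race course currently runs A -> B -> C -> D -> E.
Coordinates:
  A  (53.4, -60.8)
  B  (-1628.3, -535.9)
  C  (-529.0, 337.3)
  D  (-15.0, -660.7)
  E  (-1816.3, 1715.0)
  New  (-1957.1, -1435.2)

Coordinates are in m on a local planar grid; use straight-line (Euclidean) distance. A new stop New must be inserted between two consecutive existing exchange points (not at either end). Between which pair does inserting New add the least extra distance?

Added distance for inserting New between each consecutive pair:
A–B: 1645.4 m
B–C: 1829.9 m
C–D: 3244.5 m
D–E: 2262.8 m
Smallest added distance is 1645.4 m, inserting between A and B.

between A and B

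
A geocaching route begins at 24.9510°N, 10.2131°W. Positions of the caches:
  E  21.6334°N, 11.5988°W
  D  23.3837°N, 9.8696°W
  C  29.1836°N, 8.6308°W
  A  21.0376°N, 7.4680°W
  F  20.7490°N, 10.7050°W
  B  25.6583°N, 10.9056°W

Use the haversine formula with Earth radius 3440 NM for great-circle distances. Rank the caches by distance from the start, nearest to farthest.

Computing each great-circle distance from 24.9510°N, 10.2131°W:
B 25.6583°N, 10.9056°W: 56.7 NM
D 23.3837°N, 9.8696°W: 96.0 NM
E 21.6334°N, 11.5988°W: 213.3 NM
F 20.7490°N, 10.7050°W: 253.7 NM
C 29.1836°N, 8.6308°W: 267.8 NM
A 21.0376°N, 7.4680°W: 279.7 NM

B, D, E, F, C, A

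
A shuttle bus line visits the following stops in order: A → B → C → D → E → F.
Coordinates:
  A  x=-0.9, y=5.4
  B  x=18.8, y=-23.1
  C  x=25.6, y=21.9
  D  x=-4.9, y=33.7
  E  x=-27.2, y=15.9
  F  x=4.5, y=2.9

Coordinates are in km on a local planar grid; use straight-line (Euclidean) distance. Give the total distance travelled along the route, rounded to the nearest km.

Leg distances:
A→B: 34.6 km  (cumulative 34.6 km)
B→C: 45.5 km  (cumulative 80.2 km)
C→D: 32.7 km  (cumulative 112.9 km)
D→E: 28.5 km  (cumulative 141.4 km)
E→F: 34.3 km  (cumulative 175.7 km)
Total route length ≈ 176 km.

176 km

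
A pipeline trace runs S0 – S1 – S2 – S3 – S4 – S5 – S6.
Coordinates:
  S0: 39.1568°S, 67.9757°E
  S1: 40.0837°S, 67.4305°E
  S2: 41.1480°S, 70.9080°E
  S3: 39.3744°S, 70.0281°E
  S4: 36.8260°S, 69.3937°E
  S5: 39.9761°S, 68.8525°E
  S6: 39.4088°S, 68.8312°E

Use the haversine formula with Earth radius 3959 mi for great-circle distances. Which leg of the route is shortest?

Leg distances:
S0→S1: 70.3 mi
S1→S2: 196.6 mi
S2→S3: 131.0 mi
S3→S4: 179.4 mi
S4→S5: 219.6 mi
S5→S6: 39.2 mi
The shortest leg is S5–S6 at 39.2 mi.

S5–S6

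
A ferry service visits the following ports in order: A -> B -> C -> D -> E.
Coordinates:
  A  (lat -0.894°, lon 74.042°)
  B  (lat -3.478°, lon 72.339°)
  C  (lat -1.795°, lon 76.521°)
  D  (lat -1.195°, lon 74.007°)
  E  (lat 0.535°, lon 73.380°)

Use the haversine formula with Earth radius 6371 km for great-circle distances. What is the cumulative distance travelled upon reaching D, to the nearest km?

Leg distances:
A→B: 344.0 km  (cumulative 344.0 km)
B→C: 500.8 km  (cumulative 844.8 km)
C→D: 287.3 km  (cumulative 1132.1 km)
Cumulative distance at D ≈ 1132 km.

1132 km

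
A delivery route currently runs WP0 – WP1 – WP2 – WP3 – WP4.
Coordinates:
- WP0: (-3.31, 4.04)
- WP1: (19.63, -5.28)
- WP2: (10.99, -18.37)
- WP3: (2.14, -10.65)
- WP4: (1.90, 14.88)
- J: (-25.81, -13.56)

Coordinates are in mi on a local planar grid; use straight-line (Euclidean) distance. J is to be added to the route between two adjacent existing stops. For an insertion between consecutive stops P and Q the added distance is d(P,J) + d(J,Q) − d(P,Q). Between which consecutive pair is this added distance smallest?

Added distance for inserting J between each consecutive pair:
WP0–WP1: 50.0 mi
WP1–WP2: 67.6 mi
WP2–WP3: 53.5 mi
WP3–WP4: 42.3 mi
Smallest added distance is 42.3 mi, inserting between WP3 and WP4.

between WP3 and WP4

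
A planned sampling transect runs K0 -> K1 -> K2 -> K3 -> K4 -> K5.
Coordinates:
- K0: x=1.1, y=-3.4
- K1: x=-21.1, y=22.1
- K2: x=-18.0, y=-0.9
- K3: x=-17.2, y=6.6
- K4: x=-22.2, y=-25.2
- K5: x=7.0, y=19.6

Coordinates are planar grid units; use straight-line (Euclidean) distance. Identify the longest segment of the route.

K4–K5

Leg distances:
K0→K1: 33.8
K1→K2: 23.2
K2→K3: 7.5
K3→K4: 32.2
K4→K5: 53.5
The longest leg is K4–K5 at 53.5.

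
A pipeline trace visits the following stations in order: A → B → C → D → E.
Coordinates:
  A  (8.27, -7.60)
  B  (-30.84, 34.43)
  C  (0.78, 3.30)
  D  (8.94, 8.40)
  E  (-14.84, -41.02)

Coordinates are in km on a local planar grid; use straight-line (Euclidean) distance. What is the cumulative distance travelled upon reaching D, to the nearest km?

111 km

Leg distances:
A→B: 57.4 km  (cumulative 57.4 km)
B→C: 44.4 km  (cumulative 101.8 km)
C→D: 9.6 km  (cumulative 111.4 km)
Cumulative distance at D ≈ 111 km.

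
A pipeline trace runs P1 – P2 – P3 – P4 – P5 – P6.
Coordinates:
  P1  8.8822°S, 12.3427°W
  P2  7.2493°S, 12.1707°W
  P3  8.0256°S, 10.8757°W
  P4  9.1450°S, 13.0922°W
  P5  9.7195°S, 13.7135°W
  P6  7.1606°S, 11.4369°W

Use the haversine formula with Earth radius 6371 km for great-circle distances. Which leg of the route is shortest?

Leg distances:
P1→P2: 182.6 km
P2→P3: 166.8 km
P3→P4: 273.6 km
P4→P5: 93.4 km
P5→P6: 379.0 km
The shortest leg is P4–P5 at 93.4 km.

P4–P5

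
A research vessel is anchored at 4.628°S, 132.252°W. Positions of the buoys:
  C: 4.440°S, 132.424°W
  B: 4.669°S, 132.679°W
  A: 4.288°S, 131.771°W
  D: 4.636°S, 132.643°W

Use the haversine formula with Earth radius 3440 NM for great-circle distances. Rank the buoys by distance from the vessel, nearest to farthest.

C, D, B, A

Computing each great-circle distance from 4.628°S, 132.252°W:
C 4.440°S, 132.424°W: 15.3 NM
D 4.636°S, 132.643°W: 23.4 NM
B 4.669°S, 132.679°W: 25.7 NM
A 4.288°S, 131.771°W: 35.3 NM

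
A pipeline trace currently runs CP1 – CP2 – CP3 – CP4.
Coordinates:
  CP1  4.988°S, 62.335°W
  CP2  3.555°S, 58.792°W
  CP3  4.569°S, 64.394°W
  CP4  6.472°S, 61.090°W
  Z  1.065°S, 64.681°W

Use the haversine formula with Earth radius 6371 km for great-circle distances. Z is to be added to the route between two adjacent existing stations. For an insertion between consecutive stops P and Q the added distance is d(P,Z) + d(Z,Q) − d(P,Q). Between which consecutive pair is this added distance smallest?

Added distance for inserting Z between each consecutive pair:
CP1–CP2: 794.5 km
CP2–CP3: 469.9 km
CP3–CP4: 689.6 km
Smallest added distance is 469.9 km, inserting between CP2 and CP3.

between CP2 and CP3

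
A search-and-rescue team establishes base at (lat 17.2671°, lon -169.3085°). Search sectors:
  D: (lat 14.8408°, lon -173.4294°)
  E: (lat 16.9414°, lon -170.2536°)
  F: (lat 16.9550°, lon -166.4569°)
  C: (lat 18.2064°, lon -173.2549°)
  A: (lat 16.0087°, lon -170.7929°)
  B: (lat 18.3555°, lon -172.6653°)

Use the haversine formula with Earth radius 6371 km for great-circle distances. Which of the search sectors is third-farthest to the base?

B

Distances from the base ((lat 17.2671°, lon -169.3085°)):
D: 516.4 km
C: 430.8 km
B: 375.4 km
F: 305.0 km
A: 211.2 km
E: 106.8 km
The third-farthest is B at 375.4 km.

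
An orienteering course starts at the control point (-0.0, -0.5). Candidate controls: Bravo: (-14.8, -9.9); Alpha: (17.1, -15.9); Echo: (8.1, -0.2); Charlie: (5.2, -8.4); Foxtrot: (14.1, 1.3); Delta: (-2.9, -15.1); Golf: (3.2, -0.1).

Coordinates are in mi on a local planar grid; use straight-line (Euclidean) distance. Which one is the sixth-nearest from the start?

Bravo

Distance to each, sorted:
Golf: 3.2 mi
Echo: 8.1 mi
Charlie: 9.5 mi
Foxtrot: 14.2 mi
Delta: 14.9 mi
Bravo: 17.5 mi
Alpha: 23.0 mi
The sixth-nearest is Bravo at 17.5 mi.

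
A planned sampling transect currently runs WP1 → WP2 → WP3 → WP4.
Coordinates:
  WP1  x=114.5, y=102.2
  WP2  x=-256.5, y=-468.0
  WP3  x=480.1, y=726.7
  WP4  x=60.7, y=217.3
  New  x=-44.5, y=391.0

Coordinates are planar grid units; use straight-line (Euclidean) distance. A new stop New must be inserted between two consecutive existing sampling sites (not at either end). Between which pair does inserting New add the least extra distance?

Added distance for inserting New between each consecutive pair:
WP1–WP2: 534.2
WP2–WP3: 104.1
WP3–WP4: 166.1
Smallest added distance is 104.1, inserting between WP2 and WP3.

between WP2 and WP3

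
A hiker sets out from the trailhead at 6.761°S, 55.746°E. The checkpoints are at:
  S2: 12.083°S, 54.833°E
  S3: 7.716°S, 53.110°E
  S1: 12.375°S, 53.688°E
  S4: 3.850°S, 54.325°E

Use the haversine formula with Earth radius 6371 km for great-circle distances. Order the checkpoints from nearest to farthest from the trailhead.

S3, S4, S2, S1

Distance from the trailhead at 6.761°S, 55.746°E to each:
S3 7.716°S, 53.110°E: 309.6 km
S4 3.850°S, 54.325°E: 359.9 km
S2 12.083°S, 54.833°E: 600.2 km
S1 12.375°S, 53.688°E: 663.7 km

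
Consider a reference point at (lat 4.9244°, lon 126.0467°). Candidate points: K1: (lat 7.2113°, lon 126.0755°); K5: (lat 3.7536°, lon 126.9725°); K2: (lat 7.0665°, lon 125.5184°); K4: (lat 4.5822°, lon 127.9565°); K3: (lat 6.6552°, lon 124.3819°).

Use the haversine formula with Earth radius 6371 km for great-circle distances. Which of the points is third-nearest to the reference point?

Distances from the reference point ((lat 4.9244°, lon 126.0467°)):
K5: 165.8 km
K4: 215.0 km
K2: 245.3 km
K1: 254.3 km
K3: 266.4 km
The third-nearest is K2 at 245.3 km.

K2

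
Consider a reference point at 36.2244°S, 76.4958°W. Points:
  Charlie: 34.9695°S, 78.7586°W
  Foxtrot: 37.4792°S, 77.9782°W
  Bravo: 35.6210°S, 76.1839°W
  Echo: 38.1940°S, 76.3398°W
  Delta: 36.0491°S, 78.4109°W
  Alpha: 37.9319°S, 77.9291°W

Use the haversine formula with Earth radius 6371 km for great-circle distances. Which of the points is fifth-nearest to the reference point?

Alpha

Distance to each, sorted:
Bravo: 72.7 km
Delta: 173.1 km
Foxtrot: 192.0 km
Echo: 219.4 km
Alpha: 228.5 km
Charlie: 247.6 km
The fifth-nearest is Alpha at 228.5 km.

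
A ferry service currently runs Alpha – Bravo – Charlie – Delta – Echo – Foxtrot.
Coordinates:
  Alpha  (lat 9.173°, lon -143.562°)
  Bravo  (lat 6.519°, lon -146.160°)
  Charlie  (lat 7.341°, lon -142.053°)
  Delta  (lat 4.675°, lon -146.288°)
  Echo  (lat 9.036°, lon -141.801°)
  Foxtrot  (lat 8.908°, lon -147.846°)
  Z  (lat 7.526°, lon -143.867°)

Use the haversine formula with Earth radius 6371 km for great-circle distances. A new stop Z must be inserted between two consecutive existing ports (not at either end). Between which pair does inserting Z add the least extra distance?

between Delta and Echo

Added distance for inserting Z between each consecutive pair:
Alpha–Bravo: 51.8 km
Bravo–Charlie: 15.3 km
Charlie–Delta: 61.7 km
Delta–Echo: 4.4 km
Echo–Foxtrot: 82.6 km
Smallest added distance is 4.4 km, inserting between Delta and Echo.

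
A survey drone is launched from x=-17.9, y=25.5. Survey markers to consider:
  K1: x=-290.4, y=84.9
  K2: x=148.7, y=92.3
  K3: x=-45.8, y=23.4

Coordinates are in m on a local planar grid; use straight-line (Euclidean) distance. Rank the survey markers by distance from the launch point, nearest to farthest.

K3, K2, K1

Computing each straight-line distance from x=-17.9, y=25.5:
K3 x=-45.8, y=23.4: 28.0 m
K2 x=148.7, y=92.3: 179.5 m
K1 x=-290.4, y=84.9: 278.9 m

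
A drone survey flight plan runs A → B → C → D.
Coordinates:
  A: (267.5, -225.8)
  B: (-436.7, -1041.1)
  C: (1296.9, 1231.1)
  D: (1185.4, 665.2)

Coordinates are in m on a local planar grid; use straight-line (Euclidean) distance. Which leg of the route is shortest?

C–D

Leg distances:
A→B: 1077.3 m
B→C: 2858.0 m
C→D: 576.8 m
The shortest leg is C–D at 576.8 m.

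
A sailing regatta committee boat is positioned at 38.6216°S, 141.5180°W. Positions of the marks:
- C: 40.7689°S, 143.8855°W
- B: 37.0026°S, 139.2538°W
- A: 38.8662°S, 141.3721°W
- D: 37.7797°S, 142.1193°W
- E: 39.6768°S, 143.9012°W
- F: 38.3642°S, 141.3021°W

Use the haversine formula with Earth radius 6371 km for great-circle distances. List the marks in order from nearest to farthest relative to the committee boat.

A, F, D, E, B, C

Computing each great-circle distance from 38.6216°S, 141.5180°W:
A 38.8662°S, 141.3721°W: 30.0 km
F 38.3642°S, 141.3021°W: 34.2 km
D 37.7797°S, 142.1193°W: 107.4 km
E 39.6768°S, 143.9012°W: 236.6 km
B 37.0026°S, 139.2538°W: 268.3 km
C 40.7689°S, 143.8855°W: 313.1 km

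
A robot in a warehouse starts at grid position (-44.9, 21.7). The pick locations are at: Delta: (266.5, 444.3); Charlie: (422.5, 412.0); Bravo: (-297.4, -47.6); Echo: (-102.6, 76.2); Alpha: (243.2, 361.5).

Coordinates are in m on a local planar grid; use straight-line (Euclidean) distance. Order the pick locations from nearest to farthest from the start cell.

Distances from the start cell:
Echo (-102.6, 76.2): 79.4 m
Bravo (-297.4, -47.6): 261.8 m
Alpha (243.2, 361.5): 445.5 m
Delta (266.5, 444.3): 524.9 m
Charlie (422.5, 412.0): 608.9 m

Echo, Bravo, Alpha, Delta, Charlie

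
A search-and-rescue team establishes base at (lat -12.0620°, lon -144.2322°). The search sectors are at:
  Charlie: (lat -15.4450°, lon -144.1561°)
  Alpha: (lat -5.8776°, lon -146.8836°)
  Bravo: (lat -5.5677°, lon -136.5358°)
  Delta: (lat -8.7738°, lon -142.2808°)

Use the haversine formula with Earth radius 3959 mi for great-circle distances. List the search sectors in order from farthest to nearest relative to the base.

Computing each great-circle distance from (lat -12.0620°, lon -144.2322°):
Bravo (lat -5.5677°, lon -136.5358°): 690.8 mi
Alpha (lat -5.8776°, lon -146.8836°): 464.0 mi
Delta (lat -8.7738°, lon -142.2808°): 263.1 mi
Charlie (lat -15.4450°, lon -144.1561°): 233.8 mi

Bravo, Alpha, Delta, Charlie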